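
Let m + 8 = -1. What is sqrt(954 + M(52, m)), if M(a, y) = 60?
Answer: 13*sqrt(6) ≈ 31.843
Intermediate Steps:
m = -9 (m = -8 - 1 = -9)
sqrt(954 + M(52, m)) = sqrt(954 + 60) = sqrt(1014) = 13*sqrt(6)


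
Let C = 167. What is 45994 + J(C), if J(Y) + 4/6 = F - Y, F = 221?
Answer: 138142/3 ≈ 46047.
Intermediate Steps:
J(Y) = 661/3 - Y (J(Y) = -2/3 + (221 - Y) = 661/3 - Y)
45994 + J(C) = 45994 + (661/3 - 1*167) = 45994 + (661/3 - 167) = 45994 + 160/3 = 138142/3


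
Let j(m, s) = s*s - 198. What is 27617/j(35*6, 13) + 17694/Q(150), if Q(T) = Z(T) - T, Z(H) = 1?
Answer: -4628059/4321 ≈ -1071.1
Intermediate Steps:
j(m, s) = -198 + s**2 (j(m, s) = s**2 - 198 = -198 + s**2)
Q(T) = 1 - T
27617/j(35*6, 13) + 17694/Q(150) = 27617/(-198 + 13**2) + 17694/(1 - 1*150) = 27617/(-198 + 169) + 17694/(1 - 150) = 27617/(-29) + 17694/(-149) = 27617*(-1/29) + 17694*(-1/149) = -27617/29 - 17694/149 = -4628059/4321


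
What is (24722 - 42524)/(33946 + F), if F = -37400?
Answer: 8901/1727 ≈ 5.1540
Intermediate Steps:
(24722 - 42524)/(33946 + F) = (24722 - 42524)/(33946 - 37400) = -17802/(-3454) = -17802*(-1/3454) = 8901/1727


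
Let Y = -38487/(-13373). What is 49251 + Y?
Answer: 658672110/13373 ≈ 49254.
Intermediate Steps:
Y = 38487/13373 (Y = -38487*(-1/13373) = 38487/13373 ≈ 2.8780)
49251 + Y = 49251 + 38487/13373 = 658672110/13373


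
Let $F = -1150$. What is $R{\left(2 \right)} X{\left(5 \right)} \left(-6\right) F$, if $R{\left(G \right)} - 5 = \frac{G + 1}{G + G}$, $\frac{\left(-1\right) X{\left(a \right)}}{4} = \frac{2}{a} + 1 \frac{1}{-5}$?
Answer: $-31740$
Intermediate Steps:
$X{\left(a \right)} = \frac{4}{5} - \frac{8}{a}$ ($X{\left(a \right)} = - 4 \left(\frac{2}{a} + 1 \frac{1}{-5}\right) = - 4 \left(\frac{2}{a} + 1 \left(- \frac{1}{5}\right)\right) = - 4 \left(\frac{2}{a} - \frac{1}{5}\right) = - 4 \left(- \frac{1}{5} + \frac{2}{a}\right) = \frac{4}{5} - \frac{8}{a}$)
$R{\left(G \right)} = 5 + \frac{1 + G}{2 G}$ ($R{\left(G \right)} = 5 + \frac{G + 1}{G + G} = 5 + \frac{1 + G}{2 G}$)
$R{\left(2 \right)} X{\left(5 \right)} \left(-6\right) F = \frac{1 + 11 \cdot 2}{2 \cdot 2} \left(\frac{4}{5} - \frac{8}{5}\right) \left(-6\right) \left(-1150\right) = \frac{1}{2} \cdot \frac{1}{2} \left(1 + 22\right) \left(\frac{4}{5} - \frac{8}{5}\right) \left(-6\right) \left(-1150\right) = \frac{1}{2} \cdot \frac{1}{2} \cdot 23 \left(\frac{4}{5} - \frac{8}{5}\right) \left(-6\right) \left(-1150\right) = \frac{23}{4} \left(- \frac{4}{5}\right) \left(-6\right) \left(-1150\right) = \left(- \frac{23}{5}\right) \left(-6\right) \left(-1150\right) = \frac{138}{5} \left(-1150\right) = -31740$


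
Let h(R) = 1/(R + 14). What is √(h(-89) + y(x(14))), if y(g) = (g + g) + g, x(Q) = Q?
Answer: √9447/15 ≈ 6.4797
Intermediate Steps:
h(R) = 1/(14 + R)
y(g) = 3*g (y(g) = 2*g + g = 3*g)
√(h(-89) + y(x(14))) = √(1/(14 - 89) + 3*14) = √(1/(-75) + 42) = √(-1/75 + 42) = √(3149/75) = √9447/15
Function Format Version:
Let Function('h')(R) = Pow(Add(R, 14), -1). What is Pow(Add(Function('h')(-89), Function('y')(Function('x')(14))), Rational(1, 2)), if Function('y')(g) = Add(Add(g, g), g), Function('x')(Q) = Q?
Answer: Mul(Rational(1, 15), Pow(9447, Rational(1, 2))) ≈ 6.4797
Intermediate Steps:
Function('h')(R) = Pow(Add(14, R), -1)
Function('y')(g) = Mul(3, g) (Function('y')(g) = Add(Mul(2, g), g) = Mul(3, g))
Pow(Add(Function('h')(-89), Function('y')(Function('x')(14))), Rational(1, 2)) = Pow(Add(Pow(Add(14, -89), -1), Mul(3, 14)), Rational(1, 2)) = Pow(Add(Pow(-75, -1), 42), Rational(1, 2)) = Pow(Add(Rational(-1, 75), 42), Rational(1, 2)) = Pow(Rational(3149, 75), Rational(1, 2)) = Mul(Rational(1, 15), Pow(9447, Rational(1, 2)))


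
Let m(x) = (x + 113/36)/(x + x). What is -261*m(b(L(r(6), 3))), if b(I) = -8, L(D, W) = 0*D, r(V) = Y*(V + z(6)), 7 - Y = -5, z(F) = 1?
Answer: -5075/64 ≈ -79.297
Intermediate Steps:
Y = 12 (Y = 7 - 1*(-5) = 7 + 5 = 12)
r(V) = 12 + 12*V (r(V) = 12*(V + 1) = 12*(1 + V) = 12 + 12*V)
L(D, W) = 0
m(x) = (113/36 + x)/(2*x) (m(x) = (x + 113*(1/36))/((2*x)) = (x + 113/36)*(1/(2*x)) = (113/36 + x)*(1/(2*x)) = (113/36 + x)/(2*x))
-261*m(b(L(r(6), 3))) = -29*(113 + 36*(-8))/(8*(-8)) = -29*(-1)*(113 - 288)/(8*8) = -29*(-1)*(-175)/(8*8) = -261*175/576 = -5075/64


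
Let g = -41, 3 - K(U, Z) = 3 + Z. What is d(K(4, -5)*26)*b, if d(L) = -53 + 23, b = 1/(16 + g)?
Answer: 6/5 ≈ 1.2000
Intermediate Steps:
K(U, Z) = -Z (K(U, Z) = 3 - (3 + Z) = 3 + (-3 - Z) = -Z)
b = -1/25 (b = 1/(16 - 41) = 1/(-25) = -1/25 ≈ -0.040000)
d(L) = -30
d(K(4, -5)*26)*b = -30*(-1/25) = 6/5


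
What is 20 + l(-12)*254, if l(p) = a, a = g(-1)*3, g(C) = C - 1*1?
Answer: -1504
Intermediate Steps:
g(C) = -1 + C (g(C) = C - 1 = -1 + C)
a = -6 (a = (-1 - 1)*3 = -2*3 = -6)
l(p) = -6
20 + l(-12)*254 = 20 - 6*254 = 20 - 1524 = -1504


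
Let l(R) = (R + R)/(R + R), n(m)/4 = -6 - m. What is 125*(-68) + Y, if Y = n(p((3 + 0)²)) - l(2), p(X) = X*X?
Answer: -8849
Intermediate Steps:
p(X) = X²
n(m) = -24 - 4*m (n(m) = 4*(-6 - m) = -24 - 4*m)
l(R) = 1 (l(R) = (2*R)/((2*R)) = (2*R)*(1/(2*R)) = 1)
Y = -349 (Y = (-24 - 4*(3 + 0)⁴) - 1*1 = (-24 - 4*(3²)²) - 1 = (-24 - 4*9²) - 1 = (-24 - 4*81) - 1 = (-24 - 324) - 1 = -348 - 1 = -349)
125*(-68) + Y = 125*(-68) - 349 = -8500 - 349 = -8849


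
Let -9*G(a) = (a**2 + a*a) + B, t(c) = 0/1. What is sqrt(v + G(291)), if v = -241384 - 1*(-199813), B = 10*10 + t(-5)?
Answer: I*sqrt(543601)/3 ≈ 245.76*I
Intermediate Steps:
t(c) = 0 (t(c) = 0*1 = 0)
B = 100 (B = 10*10 + 0 = 100 + 0 = 100)
G(a) = -100/9 - 2*a**2/9 (G(a) = -((a**2 + a*a) + 100)/9 = -((a**2 + a**2) + 100)/9 = -(2*a**2 + 100)/9 = -(100 + 2*a**2)/9 = -100/9 - 2*a**2/9)
v = -41571 (v = -241384 + 199813 = -41571)
sqrt(v + G(291)) = sqrt(-41571 + (-100/9 - 2/9*291**2)) = sqrt(-41571 + (-100/9 - 2/9*84681)) = sqrt(-41571 + (-100/9 - 18818)) = sqrt(-41571 - 169462/9) = sqrt(-543601/9) = I*sqrt(543601)/3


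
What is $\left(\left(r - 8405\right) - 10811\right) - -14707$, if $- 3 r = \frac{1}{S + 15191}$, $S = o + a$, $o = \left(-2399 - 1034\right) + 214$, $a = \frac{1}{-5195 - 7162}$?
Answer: $- \frac{667052459646}{147938003} \approx -4509.0$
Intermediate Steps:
$a = - \frac{1}{12357}$ ($a = \frac{1}{-12357} = - \frac{1}{12357} \approx -8.0926 \cdot 10^{-5}$)
$o = -3219$ ($o = -3433 + 214 = -3219$)
$S = - \frac{39777184}{12357}$ ($S = -3219 - \frac{1}{12357} = - \frac{39777184}{12357} \approx -3219.0$)
$r = - \frac{4119}{147938003}$ ($r = - \frac{1}{3 \left(- \frac{39777184}{12357} + 15191\right)} = - \frac{1}{3 \cdot \frac{147938003}{12357}} = \left(- \frac{1}{3}\right) \frac{12357}{147938003} = - \frac{4119}{147938003} \approx -2.7843 \cdot 10^{-5}$)
$\left(\left(r - 8405\right) - 10811\right) - -14707 = \left(\left(- \frac{4119}{147938003} - 8405\right) - 10811\right) - -14707 = \left(- \frac{1243418919334}{147938003} - 10811\right) + 14707 = - \frac{2842776669767}{147938003} + 14707 = - \frac{667052459646}{147938003}$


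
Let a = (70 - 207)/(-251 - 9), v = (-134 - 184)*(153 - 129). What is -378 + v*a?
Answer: -285966/65 ≈ -4399.5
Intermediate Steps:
v = -7632 (v = -318*24 = -7632)
a = 137/260 (a = -137/(-260) = -137*(-1/260) = 137/260 ≈ 0.52692)
-378 + v*a = -378 - 7632*137/260 = -378 - 261396/65 = -285966/65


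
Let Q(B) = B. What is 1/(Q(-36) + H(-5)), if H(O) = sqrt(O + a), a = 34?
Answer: -36/1267 - sqrt(29)/1267 ≈ -0.032664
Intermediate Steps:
H(O) = sqrt(34 + O) (H(O) = sqrt(O + 34) = sqrt(34 + O))
1/(Q(-36) + H(-5)) = 1/(-36 + sqrt(34 - 5)) = 1/(-36 + sqrt(29))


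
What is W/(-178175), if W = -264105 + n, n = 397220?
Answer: -26623/35635 ≈ -0.74710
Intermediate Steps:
W = 133115 (W = -264105 + 397220 = 133115)
W/(-178175) = 133115/(-178175) = 133115*(-1/178175) = -26623/35635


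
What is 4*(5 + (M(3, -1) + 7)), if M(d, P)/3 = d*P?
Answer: 12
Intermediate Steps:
M(d, P) = 3*P*d (M(d, P) = 3*(d*P) = 3*(P*d) = 3*P*d)
4*(5 + (M(3, -1) + 7)) = 4*(5 + (3*(-1)*3 + 7)) = 4*(5 + (-9 + 7)) = 4*(5 - 2) = 4*3 = 12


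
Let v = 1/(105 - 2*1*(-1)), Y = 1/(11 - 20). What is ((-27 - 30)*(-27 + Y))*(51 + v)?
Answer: 25303288/321 ≈ 78827.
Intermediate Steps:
Y = -⅑ (Y = 1/(-9) = -⅑ ≈ -0.11111)
v = 1/107 (v = 1/(105 - 2*(-1)) = 1/(105 + 2) = 1/107 ≈ 0.0093458)
((-27 - 30)*(-27 + Y))*(51 + v) = ((-27 - 30)*(-27 - ⅑))*(51 + 1/107) = -57*(-244/9)*(5458/107) = (4636/3)*(5458/107) = 25303288/321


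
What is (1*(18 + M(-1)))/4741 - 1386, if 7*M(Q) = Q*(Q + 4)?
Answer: -45997059/33187 ≈ -1386.0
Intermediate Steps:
M(Q) = Q*(4 + Q)/7 (M(Q) = (Q*(Q + 4))/7 = (Q*(4 + Q))/7 = Q*(4 + Q)/7)
(1*(18 + M(-1)))/4741 - 1386 = (1*(18 + (⅐)*(-1)*(4 - 1)))/4741 - 1386 = (1*(18 + (⅐)*(-1)*3))*(1/4741) - 1386 = (1*(18 - 3/7))*(1/4741) - 1386 = (1*(123/7))*(1/4741) - 1386 = (123/7)*(1/4741) - 1386 = 123/33187 - 1386 = -45997059/33187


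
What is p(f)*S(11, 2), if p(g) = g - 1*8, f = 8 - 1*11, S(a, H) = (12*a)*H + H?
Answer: -2926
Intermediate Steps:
S(a, H) = H + 12*H*a (S(a, H) = 12*H*a + H = H + 12*H*a)
f = -3 (f = 8 - 11 = -3)
p(g) = -8 + g (p(g) = g - 8 = -8 + g)
p(f)*S(11, 2) = (-8 - 3)*(2*(1 + 12*11)) = -22*(1 + 132) = -22*133 = -11*266 = -2926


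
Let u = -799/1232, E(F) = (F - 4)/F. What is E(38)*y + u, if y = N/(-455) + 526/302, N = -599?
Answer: 479659573/229749520 ≈ 2.0877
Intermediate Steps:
y = 210114/68705 (y = -599/(-455) + 526/302 = -599*(-1/455) + 526*(1/302) = 599/455 + 263/151 = 210114/68705 ≈ 3.0582)
E(F) = (-4 + F)/F
u = -799/1232 (u = -799*1/1232 = -799/1232 ≈ -0.64854)
E(38)*y + u = ((-4 + 38)/38)*(210114/68705) - 799/1232 = ((1/38)*34)*(210114/68705) - 799/1232 = (17/19)*(210114/68705) - 799/1232 = 3571938/1305395 - 799/1232 = 479659573/229749520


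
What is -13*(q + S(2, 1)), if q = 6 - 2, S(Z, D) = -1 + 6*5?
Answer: -429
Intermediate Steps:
S(Z, D) = 29 (S(Z, D) = -1 + 30 = 29)
q = 4
-13*(q + S(2, 1)) = -13*(4 + 29) = -13*33 = -429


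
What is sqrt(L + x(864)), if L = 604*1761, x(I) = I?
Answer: 2*sqrt(266127) ≈ 1031.8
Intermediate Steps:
L = 1063644
sqrt(L + x(864)) = sqrt(1063644 + 864) = sqrt(1064508) = 2*sqrt(266127)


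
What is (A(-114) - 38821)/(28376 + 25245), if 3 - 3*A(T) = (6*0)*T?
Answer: -38820/53621 ≈ -0.72397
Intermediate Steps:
A(T) = 1 (A(T) = 1 - 6*0*T/3 = 1 - 0*T = 1 - 1/3*0 = 1 + 0 = 1)
(A(-114) - 38821)/(28376 + 25245) = (1 - 38821)/(28376 + 25245) = -38820/53621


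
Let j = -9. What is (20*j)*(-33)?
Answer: 5940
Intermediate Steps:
(20*j)*(-33) = (20*(-9))*(-33) = -180*(-33) = 5940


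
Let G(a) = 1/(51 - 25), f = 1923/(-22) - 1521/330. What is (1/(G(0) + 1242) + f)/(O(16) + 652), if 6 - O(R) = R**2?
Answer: -163433443/713998230 ≈ -0.22890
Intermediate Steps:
f = -5061/55 (f = 1923*(-1/22) - 1521*1/330 = -1923/22 - 507/110 = -5061/55 ≈ -92.018)
O(R) = 6 - R**2
G(a) = 1/26
(1/(G(0) + 1242) + f)/(O(16) + 652) = (1/(1/26 + 1242) - 5061/55)/((6 - 1*16**2) + 652) = (1/(32293/26) - 5061/55)/((6 - 1*256) + 652) = (26/32293 - 5061/55)/((6 - 256) + 652) = -163433443/(1776115*(-250 + 652)) = -163433443/1776115/402 = -163433443/1776115*1/402 = -163433443/713998230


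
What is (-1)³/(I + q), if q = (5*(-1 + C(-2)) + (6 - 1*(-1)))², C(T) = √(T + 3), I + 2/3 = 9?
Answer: -3/172 ≈ -0.017442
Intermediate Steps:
I = 25/3 (I = -⅔ + 9 = 25/3 ≈ 8.3333)
C(T) = √(3 + T)
q = 49 (q = (5*(-1 + √(3 - 2)) + (6 - 1*(-1)))² = (5*(-1 + √1) + (6 + 1))² = (5*(-1 + 1) + 7)² = (5*0 + 7)² = (0 + 7)² = 7² = 49)
(-1)³/(I + q) = (-1)³/(25/3 + 49) = -1/(172/3) = (3/172)*(-1) = -3/172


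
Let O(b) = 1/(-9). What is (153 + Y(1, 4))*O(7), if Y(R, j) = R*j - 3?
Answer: -154/9 ≈ -17.111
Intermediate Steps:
O(b) = -⅑
Y(R, j) = -3 + R*j
(153 + Y(1, 4))*O(7) = (153 + (-3 + 1*4))*(-⅑) = (153 + (-3 + 4))*(-⅑) = (153 + 1)*(-⅑) = 154*(-⅑) = -154/9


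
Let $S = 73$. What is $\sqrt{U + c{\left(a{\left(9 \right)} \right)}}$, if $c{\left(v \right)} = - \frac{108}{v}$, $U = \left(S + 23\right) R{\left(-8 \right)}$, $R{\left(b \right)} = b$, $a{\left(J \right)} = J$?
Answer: $2 i \sqrt{195} \approx 27.928 i$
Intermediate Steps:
$U = -768$ ($U = \left(73 + 23\right) \left(-8\right) = 96 \left(-8\right) = -768$)
$\sqrt{U + c{\left(a{\left(9 \right)} \right)}} = \sqrt{-768 - \frac{108}{9}} = \sqrt{-768 - 12} = \sqrt{-780} = 2 i \sqrt{195}$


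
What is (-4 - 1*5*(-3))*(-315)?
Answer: -3465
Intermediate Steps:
(-4 - 1*5*(-3))*(-315) = (-4 - 5*(-3))*(-315) = (-4 + 15)*(-315) = 11*(-315) = -3465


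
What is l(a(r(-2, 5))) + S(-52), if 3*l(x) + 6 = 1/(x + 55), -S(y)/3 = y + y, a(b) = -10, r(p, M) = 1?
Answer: 41851/135 ≈ 310.01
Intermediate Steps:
S(y) = -6*y (S(y) = -3*(y + y) = -6*y)
l(x) = -2 + 1/(3*(55 + x)) (l(x) = -2 + 1/(3*(x + 55)) = -2 + 1/(3*(55 + x)))
l(a(r(-2, 5))) + S(-52) = (-329 - 6*(-10))/(3*(55 - 10)) - 6*(-52) = (⅓)*(-329 + 60)/45 + 312 = (⅓)*(1/45)*(-269) + 312 = -269/135 + 312 = 41851/135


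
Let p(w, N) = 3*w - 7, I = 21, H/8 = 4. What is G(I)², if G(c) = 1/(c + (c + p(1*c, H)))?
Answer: 1/9604 ≈ 0.00010412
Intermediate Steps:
H = 32 (H = 8*4 = 32)
p(w, N) = -7 + 3*w
G(c) = 1/(-7 + 5*c) (G(c) = 1/(c + (c + (-7 + 3*(1*c)))) = 1/(c + (c + (-7 + 3*c))) = 1/(c + (-7 + 4*c)) = 1/(-7 + 5*c))
G(I)² = (1/(-7 + 5*21))² = (1/(-7 + 105))² = (1/98)² = 1/9604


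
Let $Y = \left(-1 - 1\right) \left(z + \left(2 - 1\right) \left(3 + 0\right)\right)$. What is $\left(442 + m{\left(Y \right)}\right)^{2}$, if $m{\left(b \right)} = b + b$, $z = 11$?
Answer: $148996$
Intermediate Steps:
$Y = -28$ ($Y = \left(-1 - 1\right) \left(11 + \left(2 - 1\right) \left(3 + 0\right)\right) = - 2 \left(11 + 1 \cdot 3\right) = - 2 \left(11 + 3\right) = \left(-2\right) 14 = -28$)
$m{\left(b \right)} = 2 b$
$\left(442 + m{\left(Y \right)}\right)^{2} = \left(442 + 2 \left(-28\right)\right)^{2} = \left(442 - 56\right)^{2} = 386^{2} = 148996$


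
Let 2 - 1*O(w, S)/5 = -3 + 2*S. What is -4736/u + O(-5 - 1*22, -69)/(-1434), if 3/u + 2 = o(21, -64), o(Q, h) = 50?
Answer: -108663499/1434 ≈ -75777.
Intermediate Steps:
O(w, S) = 25 - 10*S (O(w, S) = 10 - 5*(-3 + 2*S) = 10 + (15 - 10*S) = 25 - 10*S)
u = 1/16 (u = 3/(-2 + 50) = 3/48 = 3*(1/48) = 1/16 ≈ 0.062500)
-4736/u + O(-5 - 1*22, -69)/(-1434) = -4736/1/16 + (25 - 10*(-69))/(-1434) = -4736*16 + (25 + 690)*(-1/1434) = -75776 + 715*(-1/1434) = -75776 - 715/1434 = -108663499/1434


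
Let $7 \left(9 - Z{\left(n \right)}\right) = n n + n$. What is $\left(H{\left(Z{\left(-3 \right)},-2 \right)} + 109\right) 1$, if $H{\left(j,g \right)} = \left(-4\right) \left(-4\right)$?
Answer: $125$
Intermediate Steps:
$Z{\left(n \right)} = 9 - \frac{n}{7} - \frac{n^{2}}{7}$ ($Z{\left(n \right)} = 9 - \frac{n n + n}{7} = 9 - \frac{n^{2} + n}{7} = 9 - \frac{n + n^{2}}{7} = 9 - \left(\frac{n}{7} + \frac{n^{2}}{7}\right) = 9 - \frac{n}{7} - \frac{n^{2}}{7}$)
$H{\left(j,g \right)} = 16$
$\left(H{\left(Z{\left(-3 \right)},-2 \right)} + 109\right) 1 = \left(16 + 109\right) 1 = 125 \cdot 1 = 125$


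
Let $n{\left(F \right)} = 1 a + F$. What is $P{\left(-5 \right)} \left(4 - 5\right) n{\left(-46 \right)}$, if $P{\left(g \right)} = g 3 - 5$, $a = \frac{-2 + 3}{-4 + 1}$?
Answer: $- \frac{2780}{3} \approx -926.67$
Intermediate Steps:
$a = - \frac{1}{3}$ ($a = 1 \frac{1}{-3} = 1 \left(- \frac{1}{3}\right) = - \frac{1}{3} \approx -0.33333$)
$P{\left(g \right)} = -5 + 3 g$ ($P{\left(g \right)} = 3 g - 5 = -5 + 3 g$)
$n{\left(F \right)} = - \frac{1}{3} + F$ ($n{\left(F \right)} = 1 \left(- \frac{1}{3}\right) + F = - \frac{1}{3} + F$)
$P{\left(-5 \right)} \left(4 - 5\right) n{\left(-46 \right)} = \left(-5 + 3 \left(-5\right)\right) \left(4 - 5\right) \left(- \frac{1}{3} - 46\right) = \left(-5 - 15\right) \left(-1\right) \left(- \frac{139}{3}\right) = \left(-20\right) \left(-1\right) \left(- \frac{139}{3}\right) = 20 \left(- \frac{139}{3}\right) = - \frac{2780}{3}$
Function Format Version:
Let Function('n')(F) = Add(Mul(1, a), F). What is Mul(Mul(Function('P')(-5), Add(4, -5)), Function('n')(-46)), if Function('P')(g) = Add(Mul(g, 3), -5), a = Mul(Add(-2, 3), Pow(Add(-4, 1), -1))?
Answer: Rational(-2780, 3) ≈ -926.67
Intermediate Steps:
a = Rational(-1, 3) (a = Mul(1, Pow(-3, -1)) = Mul(1, Rational(-1, 3)) = Rational(-1, 3) ≈ -0.33333)
Function('P')(g) = Add(-5, Mul(3, g)) (Function('P')(g) = Add(Mul(3, g), -5) = Add(-5, Mul(3, g)))
Function('n')(F) = Add(Rational(-1, 3), F) (Function('n')(F) = Add(Mul(1, Rational(-1, 3)), F) = Add(Rational(-1, 3), F))
Mul(Mul(Function('P')(-5), Add(4, -5)), Function('n')(-46)) = Mul(Mul(Add(-5, Mul(3, -5)), Add(4, -5)), Add(Rational(-1, 3), -46)) = Mul(Mul(Add(-5, -15), -1), Rational(-139, 3)) = Mul(Mul(-20, -1), Rational(-139, 3)) = Mul(20, Rational(-139, 3)) = Rational(-2780, 3)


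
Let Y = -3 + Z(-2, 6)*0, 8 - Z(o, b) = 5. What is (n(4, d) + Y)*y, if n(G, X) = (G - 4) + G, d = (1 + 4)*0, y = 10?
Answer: 10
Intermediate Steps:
d = 0 (d = 5*0 = 0)
Z(o, b) = 3 (Z(o, b) = 8 - 1*5 = 8 - 5 = 3)
n(G, X) = -4 + 2*G (n(G, X) = (-4 + G) + G = -4 + 2*G)
Y = -3 (Y = -3 + 3*0 = -3 + 0 = -3)
(n(4, d) + Y)*y = ((-4 + 2*4) - 3)*10 = ((-4 + 8) - 3)*10 = (4 - 3)*10 = 1*10 = 10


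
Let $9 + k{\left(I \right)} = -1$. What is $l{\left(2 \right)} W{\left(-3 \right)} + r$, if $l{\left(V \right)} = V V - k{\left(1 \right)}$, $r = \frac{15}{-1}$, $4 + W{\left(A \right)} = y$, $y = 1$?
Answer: $-57$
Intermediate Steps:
$k{\left(I \right)} = -10$ ($k{\left(I \right)} = -9 - 1 = -10$)
$W{\left(A \right)} = -3$ ($W{\left(A \right)} = -4 + 1 = -3$)
$r = -15$ ($r = 15 \left(-1\right) = -15$)
$l{\left(V \right)} = 10 + V^{2}$ ($l{\left(V \right)} = V V - -10 = V^{2} + 10 = 10 + V^{2}$)
$l{\left(2 \right)} W{\left(-3 \right)} + r = \left(10 + 2^{2}\right) \left(-3\right) - 15 = \left(10 + 4\right) \left(-3\right) - 15 = 14 \left(-3\right) - 15 = -42 - 15 = -57$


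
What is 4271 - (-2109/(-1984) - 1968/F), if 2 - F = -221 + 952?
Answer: 2057286361/482112 ≈ 4267.2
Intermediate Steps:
F = -729 (F = 2 - (-221 + 952) = 2 - 1*731 = 2 - 731 = -729)
4271 - (-2109/(-1984) - 1968/F) = 4271 - (-2109/(-1984) - 1968/(-729)) = 4271 - (-2109*(-1/1984) - 1968*(-1/729)) = 4271 - (2109/1984 + 656/243) = 4271 - 1*1813991/482112 = 4271 - 1813991/482112 = 2057286361/482112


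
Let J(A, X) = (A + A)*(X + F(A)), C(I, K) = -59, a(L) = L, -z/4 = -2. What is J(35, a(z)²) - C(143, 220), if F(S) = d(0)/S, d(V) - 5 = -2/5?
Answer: 22741/5 ≈ 4548.2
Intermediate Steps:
z = 8 (z = -4*(-2) = 8)
d(V) = 23/5 (d(V) = 5 - 2/5 = 5 - 2*⅕ = 5 - ⅖ = 23/5)
F(S) = 23/(5*S)
J(A, X) = 2*A*(X + 23/(5*A)) (J(A, X) = (A + A)*(X + 23/(5*A)) = (2*A)*(X + 23/(5*A)) = 2*A*(X + 23/(5*A)))
J(35, a(z)²) - C(143, 220) = (46/5 + 2*35*8²) - 1*(-59) = (46/5 + 2*35*64) + 59 = (46/5 + 4480) + 59 = 22446/5 + 59 = 22741/5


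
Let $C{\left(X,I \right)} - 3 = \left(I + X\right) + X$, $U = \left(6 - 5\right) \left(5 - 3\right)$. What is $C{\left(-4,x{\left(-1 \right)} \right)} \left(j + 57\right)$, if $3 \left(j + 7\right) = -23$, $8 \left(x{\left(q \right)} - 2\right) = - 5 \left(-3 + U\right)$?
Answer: $- \frac{2413}{24} \approx -100.54$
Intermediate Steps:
$U = 2$ ($U = 1 \cdot 2 = 2$)
$x{\left(q \right)} = \frac{21}{8}$ ($x{\left(q \right)} = 2 + \frac{\left(-5\right) \left(-3 + 2\right)}{8} = 2 + \frac{\left(-5\right) \left(-1\right)}{8} = 2 + \frac{1}{8} \cdot 5 = 2 + \frac{5}{8} = \frac{21}{8}$)
$j = - \frac{44}{3}$ ($j = -7 + \frac{1}{3} \left(-23\right) = -7 - \frac{23}{3} = - \frac{44}{3} \approx -14.667$)
$C{\left(X,I \right)} = 3 + I + 2 X$ ($C{\left(X,I \right)} = 3 + \left(\left(I + X\right) + X\right) = 3 + \left(I + 2 X\right) = 3 + I + 2 X$)
$C{\left(-4,x{\left(-1 \right)} \right)} \left(j + 57\right) = \left(3 + \frac{21}{8} + 2 \left(-4\right)\right) \left(- \frac{44}{3} + 57\right) = \left(3 + \frac{21}{8} - 8\right) \frac{127}{3} = \left(- \frac{19}{8}\right) \frac{127}{3} = - \frac{2413}{24}$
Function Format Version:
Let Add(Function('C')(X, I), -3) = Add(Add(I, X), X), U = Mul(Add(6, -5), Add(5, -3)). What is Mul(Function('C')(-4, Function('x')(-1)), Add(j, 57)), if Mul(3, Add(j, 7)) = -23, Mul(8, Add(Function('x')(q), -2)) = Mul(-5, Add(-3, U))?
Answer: Rational(-2413, 24) ≈ -100.54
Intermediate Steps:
U = 2 (U = Mul(1, 2) = 2)
Function('x')(q) = Rational(21, 8) (Function('x')(q) = Add(2, Mul(Rational(1, 8), Mul(-5, Add(-3, 2)))) = Add(2, Mul(Rational(1, 8), Mul(-5, -1))) = Add(2, Mul(Rational(1, 8), 5)) = Add(2, Rational(5, 8)) = Rational(21, 8))
j = Rational(-44, 3) (j = Add(-7, Mul(Rational(1, 3), -23)) = Add(-7, Rational(-23, 3)) = Rational(-44, 3) ≈ -14.667)
Function('C')(X, I) = Add(3, I, Mul(2, X)) (Function('C')(X, I) = Add(3, Add(Add(I, X), X)) = Add(3, Add(I, Mul(2, X))) = Add(3, I, Mul(2, X)))
Mul(Function('C')(-4, Function('x')(-1)), Add(j, 57)) = Mul(Add(3, Rational(21, 8), Mul(2, -4)), Add(Rational(-44, 3), 57)) = Mul(Add(3, Rational(21, 8), -8), Rational(127, 3)) = Mul(Rational(-19, 8), Rational(127, 3)) = Rational(-2413, 24)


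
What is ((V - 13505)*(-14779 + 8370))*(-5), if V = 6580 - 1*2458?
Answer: -300678235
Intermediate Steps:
V = 4122 (V = 6580 - 2458 = 4122)
((V - 13505)*(-14779 + 8370))*(-5) = ((4122 - 13505)*(-14779 + 8370))*(-5) = -9383*(-6409)*(-5) = 60135647*(-5) = -300678235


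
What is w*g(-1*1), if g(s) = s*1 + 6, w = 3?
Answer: 15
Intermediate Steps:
g(s) = 6 + s (g(s) = s + 6 = 6 + s)
w*g(-1*1) = 3*(6 - 1*1) = 3*(6 - 1) = 3*5 = 15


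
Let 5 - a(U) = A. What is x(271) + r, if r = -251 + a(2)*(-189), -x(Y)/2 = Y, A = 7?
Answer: -415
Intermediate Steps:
x(Y) = -2*Y
a(U) = -2 (a(U) = 5 - 1*7 = 5 - 7 = -2)
r = 127 (r = -251 - 2*(-189) = -251 + 378 = 127)
x(271) + r = -2*271 + 127 = -542 + 127 = -415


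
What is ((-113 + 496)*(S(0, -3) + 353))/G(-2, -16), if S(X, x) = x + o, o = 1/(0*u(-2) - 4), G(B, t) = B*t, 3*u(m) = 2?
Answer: 535817/128 ≈ 4186.1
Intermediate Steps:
u(m) = ⅔ (u(m) = (⅓)*2 = ⅔)
o = -¼ (o = 1/(0*(⅔) - 4) = 1/(0 - 4) = 1/(-4) = -¼ ≈ -0.25000)
S(X, x) = -¼ + x (S(X, x) = x - ¼ = -¼ + x)
((-113 + 496)*(S(0, -3) + 353))/G(-2, -16) = ((-113 + 496)*((-¼ - 3) + 353))/((-2*(-16))) = (383*(-13/4 + 353))/32 = (383*(1399/4))*(1/32) = (535817/4)*(1/32) = 535817/128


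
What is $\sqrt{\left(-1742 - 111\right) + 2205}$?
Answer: $4 \sqrt{22} \approx 18.762$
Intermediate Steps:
$\sqrt{\left(-1742 - 111\right) + 2205} = \sqrt{-1853 + 2205} = \sqrt{352} = 4 \sqrt{22}$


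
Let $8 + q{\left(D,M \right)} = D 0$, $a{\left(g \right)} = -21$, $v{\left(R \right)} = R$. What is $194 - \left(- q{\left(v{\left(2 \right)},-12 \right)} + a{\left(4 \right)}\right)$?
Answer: $207$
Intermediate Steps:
$q{\left(D,M \right)} = -8$ ($q{\left(D,M \right)} = -8 + D 0 = -8 + 0 = -8$)
$194 - \left(- q{\left(v{\left(2 \right)},-12 \right)} + a{\left(4 \right)}\right) = 194 - -13 = 194 + \left(-8 + 21\right) = 194 + 13 = 207$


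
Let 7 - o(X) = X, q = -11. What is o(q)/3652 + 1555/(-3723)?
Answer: -2805923/6798198 ≈ -0.41274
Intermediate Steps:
o(X) = 7 - X
o(q)/3652 + 1555/(-3723) = (7 - 1*(-11))/3652 + 1555/(-3723) = (7 + 11)*(1/3652) + 1555*(-1/3723) = 18*(1/3652) - 1555/3723 = 9/1826 - 1555/3723 = -2805923/6798198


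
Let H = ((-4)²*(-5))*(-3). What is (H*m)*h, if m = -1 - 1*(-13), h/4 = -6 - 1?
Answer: -80640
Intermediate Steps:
h = -28 (h = 4*(-6 - 1) = 4*(-7) = -28)
m = 12 (m = -1 + 13 = 12)
H = 240 (H = (16*(-5))*(-3) = -80*(-3) = 240)
(H*m)*h = (240*12)*(-28) = 2880*(-28) = -80640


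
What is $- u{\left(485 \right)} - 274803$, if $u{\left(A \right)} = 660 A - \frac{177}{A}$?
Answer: $- \frac{288527778}{485} \approx -5.949 \cdot 10^{5}$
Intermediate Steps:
$u{\left(A \right)} = - \frac{177}{A} + 660 A$
$- u{\left(485 \right)} - 274803 = - (- \frac{177}{485} + 660 \cdot 485) - 274803 = - (\left(-177\right) \frac{1}{485} + 320100) - 274803 = - (- \frac{177}{485} + 320100) - 274803 = \left(-1\right) \frac{155248323}{485} - 274803 = - \frac{155248323}{485} - 274803 = - \frac{288527778}{485}$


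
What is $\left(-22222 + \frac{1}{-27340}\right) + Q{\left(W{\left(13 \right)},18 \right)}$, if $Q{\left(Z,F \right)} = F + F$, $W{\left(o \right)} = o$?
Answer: $- \frac{606565241}{27340} \approx -22186.0$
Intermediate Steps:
$Q{\left(Z,F \right)} = 2 F$
$\left(-22222 + \frac{1}{-27340}\right) + Q{\left(W{\left(13 \right)},18 \right)} = \left(-22222 + \frac{1}{-27340}\right) + 2 \cdot 18 = \left(-22222 - \frac{1}{27340}\right) + 36 = - \frac{607549481}{27340} + 36 = - \frac{606565241}{27340}$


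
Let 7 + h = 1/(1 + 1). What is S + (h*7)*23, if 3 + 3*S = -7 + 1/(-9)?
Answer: -56693/54 ≈ -1049.9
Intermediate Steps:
h = -13/2 (h = -7 + 1/(1 + 1) = -7 + 1/2 = -13/2 ≈ -6.5000)
S = -91/27 (S = -1 + (-7 + 1/(-9))/3 = -1 + (-7 - 1/9)/3 = -1 + (1/3)*(-64/9) = -1 - 64/27 = -91/27 ≈ -3.3704)
S + (h*7)*23 = -91/27 - 13/2*7*23 = -91/27 - 91/2*23 = -91/27 - 2093/2 = -56693/54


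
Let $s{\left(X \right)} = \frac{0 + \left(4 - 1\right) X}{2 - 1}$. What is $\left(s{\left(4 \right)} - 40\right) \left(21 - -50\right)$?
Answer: $-1988$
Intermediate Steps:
$s{\left(X \right)} = 3 X$ ($s{\left(X \right)} = \frac{0 + 3 X}{1} = 3 X 1 = 3 X$)
$\left(s{\left(4 \right)} - 40\right) \left(21 - -50\right) = \left(3 \cdot 4 - 40\right) \left(21 - -50\right) = \left(12 - 40\right) \left(21 + 50\right) = \left(-28\right) 71 = -1988$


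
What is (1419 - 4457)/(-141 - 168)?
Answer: 3038/309 ≈ 9.8317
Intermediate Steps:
(1419 - 4457)/(-141 - 168) = -3038/(-309) = -3038*(-1/309) = 3038/309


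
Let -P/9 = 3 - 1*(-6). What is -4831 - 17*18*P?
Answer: 19955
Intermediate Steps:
P = -81 (P = -9*(3 - 1*(-6)) = -9*(3 + 6) = -9*9 = -81)
-4831 - 17*18*P = -4831 - 17*18*(-81) = -4831 - 306*(-81) = -4831 - 1*(-24786) = -4831 + 24786 = 19955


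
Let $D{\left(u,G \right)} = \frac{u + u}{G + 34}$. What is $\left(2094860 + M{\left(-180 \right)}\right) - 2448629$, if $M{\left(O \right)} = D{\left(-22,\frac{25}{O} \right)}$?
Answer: $- \frac{431245995}{1219} \approx -3.5377 \cdot 10^{5}$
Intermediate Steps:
$D{\left(u,G \right)} = \frac{2 u}{34 + G}$
$M{\left(O \right)} = - \frac{44}{34 + \frac{25}{O}}$ ($M{\left(O \right)} = 2 \left(-22\right) \frac{1}{34 + \frac{25}{O}} = - \frac{44}{34 + \frac{25}{O}}$)
$\left(2094860 + M{\left(-180 \right)}\right) - 2448629 = \left(2094860 - - \frac{7920}{25 + 34 \left(-180\right)}\right) - 2448629 = \left(2094860 - - \frac{7920}{25 - 6120}\right) - 2448629 = \left(2094860 - - \frac{7920}{-6095}\right) - 2448629 = \left(2094860 - \left(-7920\right) \left(- \frac{1}{6095}\right)\right) - 2448629 = \left(2094860 - \frac{1584}{1219}\right) - 2448629 = \frac{2553632756}{1219} - 2448629 = - \frac{431245995}{1219}$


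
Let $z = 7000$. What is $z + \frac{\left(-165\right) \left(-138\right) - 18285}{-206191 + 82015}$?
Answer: $\frac{22287885}{3184} \approx 7000.0$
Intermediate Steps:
$z + \frac{\left(-165\right) \left(-138\right) - 18285}{-206191 + 82015} = 7000 + \frac{\left(-165\right) \left(-138\right) - 18285}{-206191 + 82015} = 7000 + \frac{22770 - 18285}{-124176} = 7000 + 4485 \left(- \frac{1}{124176}\right) = 7000 - \frac{115}{3184} = \frac{22287885}{3184}$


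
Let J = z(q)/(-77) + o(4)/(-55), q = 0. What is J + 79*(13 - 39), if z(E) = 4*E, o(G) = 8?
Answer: -112978/55 ≈ -2054.1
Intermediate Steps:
J = -8/55 (J = (4*0)/(-77) + 8/(-55) = 0*(-1/77) + 8*(-1/55) = 0 - 8/55 = -8/55 ≈ -0.14545)
J + 79*(13 - 39) = -8/55 + 79*(13 - 39) = -8/55 + 79*(-26) = -8/55 - 2054 = -112978/55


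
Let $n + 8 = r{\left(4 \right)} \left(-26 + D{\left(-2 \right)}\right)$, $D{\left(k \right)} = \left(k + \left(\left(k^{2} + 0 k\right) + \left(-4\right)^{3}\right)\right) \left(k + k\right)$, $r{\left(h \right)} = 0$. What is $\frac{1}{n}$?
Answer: $- \frac{1}{8} \approx -0.125$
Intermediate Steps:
$D{\left(k \right)} = 2 k \left(-64 + k + k^{2}\right)$ ($D{\left(k \right)} = \left(k + \left(\left(k^{2} + 0\right) - 64\right)\right) 2 k = \left(k + \left(k^{2} - 64\right)\right) 2 k = \left(k + \left(-64 + k^{2}\right)\right) 2 k = \left(-64 + k + k^{2}\right) 2 k = 2 k \left(-64 + k + k^{2}\right)$)
$n = -8$ ($n = -8 + 0 \left(-26 + 2 \left(-2\right) \left(-64 - 2 + \left(-2\right)^{2}\right)\right) = -8 + 0 \left(-26 + 2 \left(-2\right) \left(-64 - 2 + 4\right)\right) = -8 + 0 \left(-26 + 2 \left(-2\right) \left(-62\right)\right) = -8 + 0 \left(-26 + 248\right) = -8 + 0 \cdot 222 = -8 + 0 = -8$)
$\frac{1}{n} = \frac{1}{-8} = - \frac{1}{8}$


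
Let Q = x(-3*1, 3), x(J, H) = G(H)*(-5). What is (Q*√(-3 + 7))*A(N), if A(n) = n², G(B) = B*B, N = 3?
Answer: -810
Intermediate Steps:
G(B) = B²
x(J, H) = -5*H² (x(J, H) = H²*(-5) = -5*H²)
Q = -45 (Q = -5*3² = -5*9 = -45)
(Q*√(-3 + 7))*A(N) = -45*√(-3 + 7)*3² = -45*√4*9 = -45*2*9 = -90*9 = -810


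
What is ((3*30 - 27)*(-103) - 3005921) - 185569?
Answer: -3197979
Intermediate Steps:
((3*30 - 27)*(-103) - 3005921) - 185569 = ((90 - 27)*(-103) - 3005921) - 185569 = (63*(-103) - 3005921) - 185569 = (-6489 - 3005921) - 185569 = -3012410 - 185569 = -3197979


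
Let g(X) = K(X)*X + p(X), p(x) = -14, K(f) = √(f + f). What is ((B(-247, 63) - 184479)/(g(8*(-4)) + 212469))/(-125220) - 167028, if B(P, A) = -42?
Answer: -62937032889695560447/376805283499228 + 3936448*I/471006604374035 ≈ -1.6703e+5 + 8.3575e-9*I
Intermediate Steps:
K(f) = √2*√f (K(f) = √(2*f) = √2*√f)
g(X) = -14 + √2*X^(3/2) (g(X) = (√2*√X)*X - 14 = √2*X^(3/2) - 14 = -14 + √2*X^(3/2))
((B(-247, 63) - 184479)/(g(8*(-4)) + 212469))/(-125220) - 167028 = ((-42 - 184479)/((-14 + √2*(8*(-4))^(3/2)) + 212469))/(-125220) - 167028 = -184521/((-14 + √2*(-32)^(3/2)) + 212469)*(-1/125220) - 167028 = -184521/((-14 + √2*(-128*I*√2)) + 212469)*(-1/125220) - 167028 = -184521/((-14 - 256*I) + 212469)*(-1/125220) - 167028 = -184521*(212455 + 256*I)/45137192561*(-1/125220) - 167028 = 61507*(212455 + 256*I)/1884026417496140 - 167028 = -167028 + 61507*(212455 + 256*I)/1884026417496140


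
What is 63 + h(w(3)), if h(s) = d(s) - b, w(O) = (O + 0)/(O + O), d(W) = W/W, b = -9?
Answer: 73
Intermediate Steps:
d(W) = 1
w(O) = ½ (w(O) = O/((2*O)) = O*(1/(2*O)) = ½)
h(s) = 10 (h(s) = 1 - 1*(-9) = 1 + 9 = 10)
63 + h(w(3)) = 63 + 10 = 73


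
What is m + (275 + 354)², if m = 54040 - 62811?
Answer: 386870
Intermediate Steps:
m = -8771
m + (275 + 354)² = -8771 + (275 + 354)² = -8771 + 629² = -8771 + 395641 = 386870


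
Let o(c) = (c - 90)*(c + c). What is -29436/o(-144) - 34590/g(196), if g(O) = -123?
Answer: 64651907/230256 ≈ 280.78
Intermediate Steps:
o(c) = 2*c*(-90 + c) (o(c) = (-90 + c)*(2*c) = 2*c*(-90 + c))
-29436/o(-144) - 34590/g(196) = -29436*(-1/(288*(-90 - 144))) - 34590/(-123) = -29436/(2*(-144)*(-234)) - 34590*(-1/123) = -29436/67392 + 11530/41 = -29436*1/67392 + 11530/41 = -2453/5616 + 11530/41 = 64651907/230256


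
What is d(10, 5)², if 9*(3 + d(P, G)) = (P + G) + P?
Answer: 4/81 ≈ 0.049383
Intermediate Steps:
d(P, G) = -3 + G/9 + 2*P/9 (d(P, G) = -3 + ((P + G) + P)/9 = -3 + ((G + P) + P)/9 = -3 + (G + 2*P)/9 = -3 + (G/9 + 2*P/9) = -3 + G/9 + 2*P/9)
d(10, 5)² = (-3 + (⅑)*5 + (2/9)*10)² = (-3 + 5/9 + 20/9)² = (-2/9)² = 4/81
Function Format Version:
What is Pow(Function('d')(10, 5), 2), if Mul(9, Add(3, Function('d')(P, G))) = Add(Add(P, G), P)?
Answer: Rational(4, 81) ≈ 0.049383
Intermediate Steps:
Function('d')(P, G) = Add(-3, Mul(Rational(1, 9), G), Mul(Rational(2, 9), P)) (Function('d')(P, G) = Add(-3, Mul(Rational(1, 9), Add(Add(P, G), P))) = Add(-3, Mul(Rational(1, 9), Add(Add(G, P), P))) = Add(-3, Mul(Rational(1, 9), Add(G, Mul(2, P)))) = Add(-3, Add(Mul(Rational(1, 9), G), Mul(Rational(2, 9), P))) = Add(-3, Mul(Rational(1, 9), G), Mul(Rational(2, 9), P)))
Pow(Function('d')(10, 5), 2) = Pow(Add(-3, Mul(Rational(1, 9), 5), Mul(Rational(2, 9), 10)), 2) = Pow(Add(-3, Rational(5, 9), Rational(20, 9)), 2) = Pow(Rational(-2, 9), 2) = Rational(4, 81)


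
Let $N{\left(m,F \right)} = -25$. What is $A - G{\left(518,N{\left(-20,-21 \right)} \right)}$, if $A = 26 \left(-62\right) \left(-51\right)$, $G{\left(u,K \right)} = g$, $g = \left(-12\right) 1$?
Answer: $82224$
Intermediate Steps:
$g = -12$
$G{\left(u,K \right)} = -12$
$A = 82212$ ($A = \left(-1612\right) \left(-51\right) = 82212$)
$A - G{\left(518,N{\left(-20,-21 \right)} \right)} = 82212 - -12 = 82212 + 12 = 82224$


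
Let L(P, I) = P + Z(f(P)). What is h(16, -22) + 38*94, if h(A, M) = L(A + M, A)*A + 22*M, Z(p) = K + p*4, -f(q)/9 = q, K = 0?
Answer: 6448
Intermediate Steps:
f(q) = -9*q
Z(p) = 4*p (Z(p) = 0 + p*4 = 0 + 4*p = 4*p)
L(P, I) = -35*P (L(P, I) = P + 4*(-9*P) = P - 36*P = -35*P)
h(A, M) = 22*M + A*(-35*A - 35*M) (h(A, M) = (-35*(A + M))*A + 22*M = (-35*A - 35*M)*A + 22*M = A*(-35*A - 35*M) + 22*M = 22*M + A*(-35*A - 35*M))
h(16, -22) + 38*94 = (22*(-22) - 35*16*(16 - 22)) + 38*94 = (-484 - 35*16*(-6)) + 3572 = (-484 + 3360) + 3572 = 2876 + 3572 = 6448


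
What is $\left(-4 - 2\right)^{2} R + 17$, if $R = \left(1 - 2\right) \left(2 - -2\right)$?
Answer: $-127$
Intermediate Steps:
$R = -4$ ($R = - (2 + 2) = \left(-1\right) 4 = -4$)
$\left(-4 - 2\right)^{2} R + 17 = \left(-4 - 2\right)^{2} \left(-4\right) + 17 = \left(-6\right)^{2} \left(-4\right) + 17 = 36 \left(-4\right) + 17 = -144 + 17 = -127$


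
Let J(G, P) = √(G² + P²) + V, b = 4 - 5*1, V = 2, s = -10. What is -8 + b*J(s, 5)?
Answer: -10 - 5*√5 ≈ -21.180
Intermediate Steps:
b = -1 (b = 4 - 5 = -1)
J(G, P) = 2 + √(G² + P²) (J(G, P) = √(G² + P²) + 2 = 2 + √(G² + P²))
-8 + b*J(s, 5) = -8 - (2 + √((-10)² + 5²)) = -8 - (2 + √(100 + 25)) = -8 - (2 + √125) = -8 - (2 + 5*√5) = -8 + (-2 - 5*√5) = -10 - 5*√5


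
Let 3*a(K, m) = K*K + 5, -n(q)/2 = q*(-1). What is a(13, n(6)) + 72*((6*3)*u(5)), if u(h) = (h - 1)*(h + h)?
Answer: 51898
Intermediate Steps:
n(q) = 2*q (n(q) = -2*q*(-1) = -(-2)*q = 2*q)
u(h) = 2*h*(-1 + h) (u(h) = (-1 + h)*(2*h) = 2*h*(-1 + h))
a(K, m) = 5/3 + K²/3 (a(K, m) = (K*K + 5)/3 = (K² + 5)/3 = (5 + K²)/3 = 5/3 + K²/3)
a(13, n(6)) + 72*((6*3)*u(5)) = (5/3 + (⅓)*13²) + 72*((6*3)*(2*5*(-1 + 5))) = (5/3 + (⅓)*169) + 72*(18*(2*5*4)) = (5/3 + 169/3) + 72*(18*40) = 58 + 72*720 = 58 + 51840 = 51898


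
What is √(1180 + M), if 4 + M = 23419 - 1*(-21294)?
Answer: √45889 ≈ 214.22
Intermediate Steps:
M = 44709 (M = -4 + (23419 - 1*(-21294)) = -4 + (23419 + 21294) = -4 + 44713 = 44709)
√(1180 + M) = √(1180 + 44709) = √45889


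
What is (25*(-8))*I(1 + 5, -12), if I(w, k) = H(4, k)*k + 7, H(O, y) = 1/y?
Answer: -1600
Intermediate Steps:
I(w, k) = 8 (I(w, k) = k/k + 7 = 1 + 7 = 8)
(25*(-8))*I(1 + 5, -12) = (25*(-8))*8 = -200*8 = -1600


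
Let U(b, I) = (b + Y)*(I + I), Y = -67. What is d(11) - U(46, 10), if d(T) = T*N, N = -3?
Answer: 387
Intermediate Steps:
U(b, I) = 2*I*(-67 + b) (U(b, I) = (b - 67)*(I + I) = (-67 + b)*(2*I) = 2*I*(-67 + b))
d(T) = -3*T (d(T) = T*(-3) = -3*T)
d(11) - U(46, 10) = -3*11 - 2*10*(-67 + 46) = -33 - 2*10*(-21) = -33 - 1*(-420) = -33 + 420 = 387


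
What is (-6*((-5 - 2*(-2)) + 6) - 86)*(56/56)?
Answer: -116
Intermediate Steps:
(-6*((-5 - 2*(-2)) + 6) - 86)*(56/56) = (-6*((-5 + 4) + 6) - 86)*(56*(1/56)) = (-6*(-1 + 6) - 86)*1 = (-6*5 - 86)*1 = (-30 - 86)*1 = -116*1 = -116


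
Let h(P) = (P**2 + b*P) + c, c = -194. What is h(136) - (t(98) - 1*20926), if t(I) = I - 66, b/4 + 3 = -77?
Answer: -4324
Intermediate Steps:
b = -320 (b = -12 + 4*(-77) = -12 - 308 = -320)
t(I) = -66 + I
h(P) = -194 + P**2 - 320*P (h(P) = (P**2 - 320*P) - 194 = -194 + P**2 - 320*P)
h(136) - (t(98) - 1*20926) = (-194 + 136**2 - 320*136) - ((-66 + 98) - 1*20926) = (-194 + 18496 - 43520) - (32 - 20926) = -25218 - 1*(-20894) = -25218 + 20894 = -4324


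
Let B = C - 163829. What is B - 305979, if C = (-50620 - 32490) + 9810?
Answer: -543108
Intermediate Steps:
C = -73300 (C = -83110 + 9810 = -73300)
B = -237129 (B = -73300 - 163829 = -237129)
B - 305979 = -237129 - 305979 = -543108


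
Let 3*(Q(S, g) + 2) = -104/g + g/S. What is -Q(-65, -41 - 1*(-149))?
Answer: 15136/5265 ≈ 2.8748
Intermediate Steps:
Q(S, g) = -2 - 104/(3*g) + g/(3*S) (Q(S, g) = -2 + (-104/g + g/S)/3 = -2 + (-104/(3*g) + g/(3*S)) = -2 - 104/(3*g) + g/(3*S))
-Q(-65, -41 - 1*(-149)) = -(-2 - 104/(3*(-41 - 1*(-149))) + (1/3)*(-41 - 1*(-149))/(-65)) = -(-2 - 104/(3*(-41 + 149)) + (1/3)*(-41 + 149)*(-1/65)) = -(-2 - 104/3/108 + (1/3)*108*(-1/65)) = -(-2 - 104/3*1/108 - 36/65) = -(-2 - 26/81 - 36/65) = -1*(-15136/5265) = 15136/5265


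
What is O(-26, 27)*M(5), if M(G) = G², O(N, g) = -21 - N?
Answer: 125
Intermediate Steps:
O(-26, 27)*M(5) = (-21 - 1*(-26))*5² = (-21 + 26)*25 = 5*25 = 125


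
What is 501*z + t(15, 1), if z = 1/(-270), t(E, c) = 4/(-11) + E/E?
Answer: -1207/990 ≈ -1.2192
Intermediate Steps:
t(E, c) = 7/11 (t(E, c) = 4*(-1/11) + 1 = -4/11 + 1 = 7/11)
z = -1/270 ≈ -0.0037037
501*z + t(15, 1) = 501*(-1/270) + 7/11 = -167/90 + 7/11 = -1207/990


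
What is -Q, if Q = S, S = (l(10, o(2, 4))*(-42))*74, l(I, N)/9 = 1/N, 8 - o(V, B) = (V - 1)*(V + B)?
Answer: 13986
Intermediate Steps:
o(V, B) = 8 - (-1 + V)*(B + V) (o(V, B) = 8 - (V - 1)*(V + B) = 8 - (-1 + V)*(B + V))
l(I, N) = 9/N
S = -13986 (S = ((9/(8 + 4 + 2 - 1*2² - 1*4*2))*(-42))*74 = ((9/(8 + 4 + 2 - 1*4 - 8))*(-42))*74 = ((9/(8 + 4 + 2 - 4 - 8))*(-42))*74 = ((9/2)*(-42))*74 = -189*74 = -13986)
Q = -13986
-Q = -1*(-13986) = 13986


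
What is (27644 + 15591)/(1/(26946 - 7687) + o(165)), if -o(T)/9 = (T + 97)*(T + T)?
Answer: -832662865/14986198259 ≈ -0.055562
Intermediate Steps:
o(T) = -18*T*(97 + T) (o(T) = -9*(T + 97)*(T + T) = -9*(97 + T)*2*T = -18*T*(97 + T))
(27644 + 15591)/(1/(26946 - 7687) + o(165)) = (27644 + 15591)/(1/(26946 - 7687) - 18*165*(97 + 165)) = 43235/(1/19259 - 18*165*262) = 43235/(1/19259 - 778140) = 43235/(-14986198259/19259) = 43235*(-19259/14986198259) = -832662865/14986198259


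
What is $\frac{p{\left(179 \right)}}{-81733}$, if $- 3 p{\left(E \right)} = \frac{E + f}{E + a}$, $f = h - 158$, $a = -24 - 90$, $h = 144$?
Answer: $\frac{11}{1062529} \approx 1.0353 \cdot 10^{-5}$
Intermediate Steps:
$a = -114$
$f = -14$ ($f = 144 - 158 = -14$)
$p{\left(E \right)} = - \frac{-14 + E}{3 \left(-114 + E\right)}$ ($p{\left(E \right)} = - \frac{\left(E - 14\right) \frac{1}{E - 114}}{3} = - \frac{\left(-14 + E\right) \frac{1}{-114 + E}}{3} = - \frac{\frac{1}{-114 + E} \left(-14 + E\right)}{3} = - \frac{-14 + E}{3 \left(-114 + E\right)}$)
$\frac{p{\left(179 \right)}}{-81733} = \frac{\frac{1}{3} \frac{1}{-114 + 179} \left(14 - 179\right)}{-81733} = \frac{14 - 179}{3 \cdot 65} \left(- \frac{1}{81733}\right) = \frac{1}{3} \cdot \frac{1}{65} \left(-165\right) \left(- \frac{1}{81733}\right) = \left(- \frac{11}{13}\right) \left(- \frac{1}{81733}\right) = \frac{11}{1062529}$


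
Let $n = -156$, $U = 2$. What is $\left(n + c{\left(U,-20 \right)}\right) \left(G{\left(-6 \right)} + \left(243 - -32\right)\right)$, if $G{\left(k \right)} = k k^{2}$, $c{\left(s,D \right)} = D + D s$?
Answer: $-12744$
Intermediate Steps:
$G{\left(k \right)} = k^{3}$
$\left(n + c{\left(U,-20 \right)}\right) \left(G{\left(-6 \right)} + \left(243 - -32\right)\right) = \left(-156 - 20 \left(1 + 2\right)\right) \left(\left(-6\right)^{3} + \left(243 - -32\right)\right) = \left(-156 - 60\right) \left(-216 + \left(243 + 32\right)\right) = \left(-156 - 60\right) \left(-216 + 275\right) = \left(-216\right) 59 = -12744$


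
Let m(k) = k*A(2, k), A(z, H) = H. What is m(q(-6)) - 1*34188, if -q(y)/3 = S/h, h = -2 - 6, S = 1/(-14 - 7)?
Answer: -107213567/3136 ≈ -34188.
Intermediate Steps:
S = -1/21 (S = 1/(-21) = -1/21 ≈ -0.047619)
h = -8
q(y) = -1/56 (q(y) = -(-1)/(7*(-8)) = -(-1)*(-1)/(7*8) = -3*1/168 = -1/56)
m(k) = k² (m(k) = k*k = k²)
m(q(-6)) - 1*34188 = (-1/56)² - 1*34188 = 1/3136 - 34188 = -107213567/3136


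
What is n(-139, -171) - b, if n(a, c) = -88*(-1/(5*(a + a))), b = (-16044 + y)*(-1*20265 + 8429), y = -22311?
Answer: -315508997144/695 ≈ -4.5397e+8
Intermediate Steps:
b = 453969780 (b = (-16044 - 22311)*(-1*20265 + 8429) = -38355*(-20265 + 8429) = -38355*(-11836) = 453969780)
n(a, c) = 44/(5*a) (n(a, c) = -88*(-1/(10*a)) = -(-44)/(5*a) = 44/(5*a))
n(-139, -171) - b = (44/5)/(-139) - 1*453969780 = (44/5)*(-1/139) - 453969780 = -44/695 - 453969780 = -315508997144/695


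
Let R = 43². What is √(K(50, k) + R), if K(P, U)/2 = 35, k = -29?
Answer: √1919 ≈ 43.806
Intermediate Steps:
K(P, U) = 70 (K(P, U) = 2*35 = 70)
R = 1849
√(K(50, k) + R) = √(70 + 1849) = √1919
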